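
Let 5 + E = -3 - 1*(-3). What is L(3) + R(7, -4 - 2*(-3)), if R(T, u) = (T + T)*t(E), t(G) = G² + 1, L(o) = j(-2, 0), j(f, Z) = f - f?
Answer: 364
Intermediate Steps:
E = -5 (E = -5 + (-3 - 1*(-3)) = -5 + (-3 + 3) = -5 + 0 = -5)
j(f, Z) = 0
L(o) = 0
t(G) = 1 + G²
R(T, u) = 52*T (R(T, u) = (T + T)*(1 + (-5)²) = (2*T)*(1 + 25) = (2*T)*26 = 52*T)
L(3) + R(7, -4 - 2*(-3)) = 0 + 52*7 = 0 + 364 = 364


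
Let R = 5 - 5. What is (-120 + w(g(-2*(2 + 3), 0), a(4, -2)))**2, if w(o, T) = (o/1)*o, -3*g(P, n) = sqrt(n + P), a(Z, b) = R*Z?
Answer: 1188100/81 ≈ 14668.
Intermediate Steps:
R = 0
a(Z, b) = 0 (a(Z, b) = 0*Z = 0)
g(P, n) = -sqrt(P + n)/3 (g(P, n) = -sqrt(n + P)/3 = -sqrt(P + n)/3)
w(o, T) = o**2 (w(o, T) = (o*1)*o = o*o = o**2)
(-120 + w(g(-2*(2 + 3), 0), a(4, -2)))**2 = (-120 + (-sqrt(-2*(2 + 3) + 0)/3)**2)**2 = (-120 + (-sqrt(-2*5 + 0)/3)**2)**2 = (-120 + (-sqrt(-10 + 0)/3)**2)**2 = (-120 + (-I*sqrt(10)/3)**2)**2 = (-120 - 10/9)**2 = (-1090/9)**2 = 1188100/81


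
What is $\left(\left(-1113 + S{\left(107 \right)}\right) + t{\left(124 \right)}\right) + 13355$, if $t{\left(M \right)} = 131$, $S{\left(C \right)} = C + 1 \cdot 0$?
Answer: $12480$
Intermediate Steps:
$S{\left(C \right)} = C$ ($S{\left(C \right)} = C + 0 = C$)
$\left(\left(-1113 + S{\left(107 \right)}\right) + t{\left(124 \right)}\right) + 13355 = \left(\left(-1113 + 107\right) + 131\right) + 13355 = \left(-1006 + 131\right) + 13355 = -875 + 13355 = 12480$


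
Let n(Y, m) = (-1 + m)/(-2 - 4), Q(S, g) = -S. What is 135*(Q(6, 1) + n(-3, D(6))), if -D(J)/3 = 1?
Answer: -720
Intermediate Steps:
D(J) = -3 (D(J) = -3*1 = -3)
n(Y, m) = ⅙ - m/6 (n(Y, m) = (-1 + m)/(-6) = (-1 + m)*(-⅙) = ⅙ - m/6)
135*(Q(6, 1) + n(-3, D(6))) = 135*(-1*6 + (⅙ - ⅙*(-3))) = 135*(-6 + (⅙ + ½)) = 135*(-6 + ⅔) = 135*(-16/3) = -720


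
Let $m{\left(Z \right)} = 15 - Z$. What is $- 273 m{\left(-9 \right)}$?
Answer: $-6552$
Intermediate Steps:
$- 273 m{\left(-9 \right)} = - 273 \left(15 - -9\right) = - 273 \left(15 + 9\right) = \left(-273\right) 24 = -6552$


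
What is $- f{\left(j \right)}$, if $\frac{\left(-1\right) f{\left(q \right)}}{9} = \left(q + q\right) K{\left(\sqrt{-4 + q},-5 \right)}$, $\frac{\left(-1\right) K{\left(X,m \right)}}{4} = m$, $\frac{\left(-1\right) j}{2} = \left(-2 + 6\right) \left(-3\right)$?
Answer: $8640$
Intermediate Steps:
$j = 24$ ($j = - 2 \left(-2 + 6\right) \left(-3\right) = - 2 \cdot 4 \left(-3\right) = \left(-2\right) \left(-12\right) = 24$)
$K{\left(X,m \right)} = - 4 m$
$f{\left(q \right)} = - 360 q$ ($f{\left(q \right)} = - 9 \left(q + q\right) \left(\left(-4\right) \left(-5\right)\right) = - 9 \cdot 2 q 20 = - 9 \cdot 40 q = - 360 q$)
$- f{\left(j \right)} = - \left(-360\right) 24 = \left(-1\right) \left(-8640\right) = 8640$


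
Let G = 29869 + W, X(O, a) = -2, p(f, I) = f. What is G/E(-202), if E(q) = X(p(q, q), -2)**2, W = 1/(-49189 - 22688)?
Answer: 536723528/71877 ≈ 7467.3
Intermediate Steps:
W = -1/71877 (W = 1/(-71877) = -1/71877 ≈ -1.3913e-5)
G = 2146894112/71877 (G = 29869 - 1/71877 = 2146894112/71877 ≈ 29869.)
E(q) = 4 (E(q) = (-2)**2 = 4)
G/E(-202) = (2146894112/71877)/4 = (2146894112/71877)*(1/4) = 536723528/71877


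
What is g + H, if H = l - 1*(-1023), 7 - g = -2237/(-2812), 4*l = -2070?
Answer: 1438913/2812 ≈ 511.70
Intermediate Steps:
l = -1035/2 (l = (¼)*(-2070) = -1035/2 ≈ -517.50)
g = 17447/2812 (g = 7 - (-2237)/(-2812) = 7 - (-2237)*(-1)/2812 = 7 - 1*2237/2812 = 7 - 2237/2812 = 17447/2812 ≈ 6.2045)
H = 1011/2 (H = -1035/2 - 1*(-1023) = -1035/2 + 1023 = 1011/2 ≈ 505.50)
g + H = 17447/2812 + 1011/2 = 1438913/2812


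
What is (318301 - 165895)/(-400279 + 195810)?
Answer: -152406/204469 ≈ -0.74537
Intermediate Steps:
(318301 - 165895)/(-400279 + 195810) = 152406/(-204469) = 152406*(-1/204469) = -152406/204469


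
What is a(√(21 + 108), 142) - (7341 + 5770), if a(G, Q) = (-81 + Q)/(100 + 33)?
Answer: -1743702/133 ≈ -13111.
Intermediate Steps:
a(G, Q) = -81/133 + Q/133 (a(G, Q) = (-81 + Q)/133 = (-81 + Q)*(1/133) = -81/133 + Q/133)
a(√(21 + 108), 142) - (7341 + 5770) = (-81/133 + (1/133)*142) - (7341 + 5770) = (-81/133 + 142/133) - 1*13111 = 61/133 - 13111 = -1743702/133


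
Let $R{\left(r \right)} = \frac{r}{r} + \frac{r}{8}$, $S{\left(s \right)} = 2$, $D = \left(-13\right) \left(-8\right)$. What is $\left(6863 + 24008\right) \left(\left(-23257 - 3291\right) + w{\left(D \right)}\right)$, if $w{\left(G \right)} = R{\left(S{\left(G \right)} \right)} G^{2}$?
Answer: $-402187388$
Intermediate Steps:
$D = 104$
$R{\left(r \right)} = 1 + \frac{r}{8}$ ($R{\left(r \right)} = 1 + r \frac{1}{8} = 1 + \frac{r}{8}$)
$w{\left(G \right)} = \frac{5 G^{2}}{4}$ ($w{\left(G \right)} = \left(1 + \frac{1}{8} \cdot 2\right) G^{2} = \left(1 + \frac{1}{4}\right) G^{2} = \frac{5 G^{2}}{4}$)
$\left(6863 + 24008\right) \left(\left(-23257 - 3291\right) + w{\left(D \right)}\right) = \left(6863 + 24008\right) \left(\left(-23257 - 3291\right) + \frac{5 \cdot 104^{2}}{4}\right) = 30871 \left(-26548 + \frac{5}{4} \cdot 10816\right) = 30871 \left(-26548 + 13520\right) = 30871 \left(-13028\right) = -402187388$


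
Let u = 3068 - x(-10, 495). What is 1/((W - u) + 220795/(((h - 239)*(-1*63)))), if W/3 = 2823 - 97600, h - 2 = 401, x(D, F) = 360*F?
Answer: -10332/1128464863 ≈ -9.1558e-6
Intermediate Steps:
h = 403 (h = 2 + 401 = 403)
u = -175132 (u = 3068 - 360*495 = 3068 - 1*178200 = 3068 - 178200 = -175132)
W = -284331 (W = 3*(2823 - 97600) = 3*(-94777) = -284331)
1/((W - u) + 220795/(((h - 239)*(-1*63)))) = 1/((-284331 - 1*(-175132)) + 220795/(((403 - 239)*(-1*63)))) = 1/((-284331 + 175132) + 220795/((164*(-63)))) = 1/(-109199 + 220795/(-10332)) = 1/(-109199 + 220795*(-1/10332)) = 1/(-109199 - 220795/10332) = 1/(-1128464863/10332) = -10332/1128464863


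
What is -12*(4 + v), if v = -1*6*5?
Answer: 312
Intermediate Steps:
v = -30 (v = -6*5 = -30)
-12*(4 + v) = -12*(4 - 30) = -12*(-26) = 312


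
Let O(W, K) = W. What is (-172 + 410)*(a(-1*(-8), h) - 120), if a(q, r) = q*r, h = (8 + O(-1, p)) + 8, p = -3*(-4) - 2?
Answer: 0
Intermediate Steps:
p = 10 (p = 12 - 2 = 10)
h = 15 (h = (8 - 1) + 8 = 7 + 8 = 15)
(-172 + 410)*(a(-1*(-8), h) - 120) = (-172 + 410)*(-1*(-8)*15 - 120) = 238*(8*15 - 120) = 238*(120 - 120) = 238*0 = 0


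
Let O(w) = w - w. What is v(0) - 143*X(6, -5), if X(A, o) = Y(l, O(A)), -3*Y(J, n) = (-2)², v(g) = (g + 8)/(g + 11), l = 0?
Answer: 6316/33 ≈ 191.39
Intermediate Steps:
O(w) = 0
v(g) = (8 + g)/(11 + g)
Y(J, n) = -4/3 (Y(J, n) = -⅓*(-2)² = -⅓*4 = -4/3)
X(A, o) = -4/3
v(0) - 143*X(6, -5) = (8 + 0)/(11 + 0) - 143*(-4/3) = 8/11 + 572/3 = 6316/33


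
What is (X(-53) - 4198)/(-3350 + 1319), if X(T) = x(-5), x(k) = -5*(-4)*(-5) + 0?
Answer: 4298/2031 ≈ 2.1162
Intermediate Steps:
x(k) = -100 (x(k) = 20*(-5) + 0 = -100 + 0 = -100)
X(T) = -100
(X(-53) - 4198)/(-3350 + 1319) = (-100 - 4198)/(-3350 + 1319) = -4298/(-2031) = -4298*(-1/2031) = 4298/2031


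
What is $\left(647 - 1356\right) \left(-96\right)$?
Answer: $68064$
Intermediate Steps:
$\left(647 - 1356\right) \left(-96\right) = \left(-709\right) \left(-96\right) = 68064$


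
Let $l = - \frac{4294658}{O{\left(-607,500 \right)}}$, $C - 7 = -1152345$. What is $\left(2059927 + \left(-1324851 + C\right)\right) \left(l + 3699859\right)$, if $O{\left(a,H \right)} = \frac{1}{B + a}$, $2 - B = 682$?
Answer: $-2307844704257710$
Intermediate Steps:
$B = -680$ ($B = 2 - 682 = -680$)
$C = -1152338$ ($C = 7 - 1152345 = -1152338$)
$O{\left(a,H \right)} = \frac{1}{-680 + a}$
$l = 5527224846$ ($l = - \frac{4294658}{\frac{1}{-680 - 607}} = - \frac{4294658}{\frac{1}{-1287}} = - \frac{4294658}{- \frac{1}{1287}} = \left(-4294658\right) \left(-1287\right) = 5527224846$)
$\left(2059927 + \left(-1324851 + C\right)\right) \left(l + 3699859\right) = \left(2059927 - 2477189\right) \left(5527224846 + 3699859\right) = \left(2059927 - 2477189\right) 5530924705 = \left(-417262\right) 5530924705 = -2307844704257710$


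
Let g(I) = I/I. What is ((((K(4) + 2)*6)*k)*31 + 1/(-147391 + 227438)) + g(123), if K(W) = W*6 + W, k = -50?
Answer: -22333032952/80047 ≈ -2.7900e+5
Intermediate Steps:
K(W) = 7*W (K(W) = 6*W + W = 7*W)
g(I) = 1
((((K(4) + 2)*6)*k)*31 + 1/(-147391 + 227438)) + g(123) = ((((7*4 + 2)*6)*(-50))*31 + 1/(-147391 + 227438)) + 1 = ((((28 + 2)*6)*(-50))*31 + 1/80047) + 1 = (((30*6)*(-50))*31 + 1/80047) + 1 = ((180*(-50))*31 + 1/80047) + 1 = (-9000*31 + 1/80047) + 1 = (-279000 + 1/80047) + 1 = -22333112999/80047 + 1 = -22333032952/80047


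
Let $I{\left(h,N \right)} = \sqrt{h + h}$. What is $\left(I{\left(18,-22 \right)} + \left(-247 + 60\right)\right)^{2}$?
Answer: $32761$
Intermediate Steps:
$I{\left(h,N \right)} = \sqrt{2} \sqrt{h}$ ($I{\left(h,N \right)} = \sqrt{2 h} = \sqrt{2} \sqrt{h}$)
$\left(I{\left(18,-22 \right)} + \left(-247 + 60\right)\right)^{2} = \left(\sqrt{2} \sqrt{18} + \left(-247 + 60\right)\right)^{2} = \left(\sqrt{2} \cdot 3 \sqrt{2} - 187\right)^{2} = \left(6 - 187\right)^{2} = \left(-181\right)^{2} = 32761$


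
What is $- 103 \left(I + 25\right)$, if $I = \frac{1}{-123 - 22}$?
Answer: $- \frac{373272}{145} \approx -2574.3$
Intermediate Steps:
$I = - \frac{1}{145}$ ($I = \frac{1}{-145} = - \frac{1}{145} \approx -0.0068966$)
$- 103 \left(I + 25\right) = - 103 \left(- \frac{1}{145} + 25\right) = \left(-103\right) \frac{3624}{145} = - \frac{373272}{145}$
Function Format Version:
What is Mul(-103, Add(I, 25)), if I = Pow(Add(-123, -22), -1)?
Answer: Rational(-373272, 145) ≈ -2574.3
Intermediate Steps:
I = Rational(-1, 145) (I = Pow(-145, -1) = Rational(-1, 145) ≈ -0.0068966)
Mul(-103, Add(I, 25)) = Mul(-103, Add(Rational(-1, 145), 25)) = Mul(-103, Rational(3624, 145)) = Rational(-373272, 145)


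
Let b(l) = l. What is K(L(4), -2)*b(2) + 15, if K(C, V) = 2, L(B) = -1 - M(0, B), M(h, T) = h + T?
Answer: 19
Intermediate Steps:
M(h, T) = T + h
L(B) = -1 - B (L(B) = -1 - (B + 0) = -1 - B)
K(L(4), -2)*b(2) + 15 = 2*2 + 15 = 4 + 15 = 19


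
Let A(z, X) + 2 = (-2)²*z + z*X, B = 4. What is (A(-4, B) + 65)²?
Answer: 961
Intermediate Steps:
A(z, X) = -2 + 4*z + X*z (A(z, X) = -2 + ((-2)²*z + z*X) = -2 + (4*z + X*z) = -2 + 4*z + X*z)
(A(-4, B) + 65)² = ((-2 + 4*(-4) + 4*(-4)) + 65)² = ((-2 - 16 - 16) + 65)² = (-34 + 65)² = 31² = 961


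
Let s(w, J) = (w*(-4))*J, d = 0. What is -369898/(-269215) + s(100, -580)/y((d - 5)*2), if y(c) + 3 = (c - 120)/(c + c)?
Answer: 124918349286/1884505 ≈ 66287.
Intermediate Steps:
s(w, J) = -4*J*w (s(w, J) = (-4*w)*J = -4*J*w)
y(c) = -3 + (-120 + c)/(2*c) (y(c) = -3 + (c - 120)/(c + c) = -3 + (-120 + c)/((2*c)) = -3 + (-120 + c)*(1/(2*c)) = -3 + (-120 + c)/(2*c))
-369898/(-269215) + s(100, -580)/y((d - 5)*2) = -369898/(-269215) + (-4*(-580)*100)/(-5/2 - 60*1/(2*(0 - 5))) = -369898*(-1/269215) + 232000/(-5/2 - 60/((-5*2))) = 369898/269215 + 232000/(-5/2 - 60/(-10)) = 369898/269215 + 232000/(-5/2 - 60*(-1/10)) = 369898/269215 + 232000/(-5/2 + 6) = 369898/269215 + 232000/(7/2) = 369898/269215 + 232000*(2/7) = 369898/269215 + 464000/7 = 124918349286/1884505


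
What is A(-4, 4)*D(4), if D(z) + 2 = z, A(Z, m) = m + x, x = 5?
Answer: 18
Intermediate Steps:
A(Z, m) = 5 + m (A(Z, m) = m + 5 = 5 + m)
D(z) = -2 + z
A(-4, 4)*D(4) = (5 + 4)*(-2 + 4) = 9*2 = 18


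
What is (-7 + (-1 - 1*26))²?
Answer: 1156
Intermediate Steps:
(-7 + (-1 - 1*26))² = (-7 + (-1 - 26))² = (-7 - 27)² = (-34)² = 1156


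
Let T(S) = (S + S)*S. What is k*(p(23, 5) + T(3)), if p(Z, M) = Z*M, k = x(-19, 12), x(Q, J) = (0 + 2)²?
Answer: 532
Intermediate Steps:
x(Q, J) = 4 (x(Q, J) = 2² = 4)
T(S) = 2*S² (T(S) = (2*S)*S = 2*S²)
k = 4
p(Z, M) = M*Z
k*(p(23, 5) + T(3)) = 4*(5*23 + 2*3²) = 4*(115 + 2*9) = 4*(115 + 18) = 4*133 = 532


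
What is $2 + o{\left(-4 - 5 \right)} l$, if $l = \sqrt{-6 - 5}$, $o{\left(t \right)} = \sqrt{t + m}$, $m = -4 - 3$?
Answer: $2 - 4 \sqrt{11} \approx -11.266$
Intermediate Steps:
$m = -7$
$o{\left(t \right)} = \sqrt{-7 + t}$ ($o{\left(t \right)} = \sqrt{t - 7} = \sqrt{-7 + t}$)
$l = i \sqrt{11}$ ($l = \sqrt{-11} = i \sqrt{11} \approx 3.3166 i$)
$2 + o{\left(-4 - 5 \right)} l = 2 + \sqrt{-7 - 9} i \sqrt{11} = 2 + \sqrt{-16} i \sqrt{11} = 2 + 4 i i \sqrt{11} = 2 - 4 \sqrt{11}$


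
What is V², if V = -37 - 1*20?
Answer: 3249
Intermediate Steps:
V = -57 (V = -37 - 20 = -57)
V² = (-57)² = 3249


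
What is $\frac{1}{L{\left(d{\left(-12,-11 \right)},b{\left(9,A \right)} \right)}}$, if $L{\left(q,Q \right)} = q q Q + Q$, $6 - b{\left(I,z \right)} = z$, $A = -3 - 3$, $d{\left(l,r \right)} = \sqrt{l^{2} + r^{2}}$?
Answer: $\frac{1}{3192} \approx 0.00031328$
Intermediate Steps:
$A = -6$ ($A = -3 - 3 = -6$)
$b{\left(I,z \right)} = 6 - z$
$L{\left(q,Q \right)} = Q + Q q^{2}$ ($L{\left(q,Q \right)} = q^{2} Q + Q = Q q^{2} + Q = Q + Q q^{2}$)
$\frac{1}{L{\left(d{\left(-12,-11 \right)},b{\left(9,A \right)} \right)}} = \frac{1}{\left(6 - -6\right) \left(1 + \left(\sqrt{\left(-12\right)^{2} + \left(-11\right)^{2}}\right)^{2}\right)} = \frac{1}{\left(6 + 6\right) \left(1 + \left(\sqrt{144 + 121}\right)^{2}\right)} = \frac{1}{12 \left(1 + \left(\sqrt{265}\right)^{2}\right)} = \frac{1}{12 \left(1 + 265\right)} = \frac{1}{12 \cdot 266} = \frac{1}{3192}$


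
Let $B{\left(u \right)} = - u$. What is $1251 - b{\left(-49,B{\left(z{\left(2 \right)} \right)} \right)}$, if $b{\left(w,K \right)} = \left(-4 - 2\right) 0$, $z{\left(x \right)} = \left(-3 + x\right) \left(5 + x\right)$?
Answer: $1251$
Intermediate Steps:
$b{\left(w,K \right)} = 0$ ($b{\left(w,K \right)} = \left(-6\right) 0 = 0$)
$1251 - b{\left(-49,B{\left(z{\left(2 \right)} \right)} \right)} = 1251 - 0 = 1251 + 0 = 1251$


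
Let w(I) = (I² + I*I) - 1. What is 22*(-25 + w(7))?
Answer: 1584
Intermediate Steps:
w(I) = -1 + 2*I² (w(I) = (I² + I²) - 1 = 2*I² - 1 = -1 + 2*I²)
22*(-25 + w(7)) = 22*(-25 + (-1 + 2*7²)) = 22*(-25 + (-1 + 2*49)) = 22*(-25 + (-1 + 98)) = 22*(-25 + 97) = 22*72 = 1584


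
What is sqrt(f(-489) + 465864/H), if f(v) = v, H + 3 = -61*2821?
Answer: 3*I*sqrt(101117203715)/43021 ≈ 22.174*I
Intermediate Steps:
H = -172084 (H = -3 - 61*2821 = -3 - 172081 = -172084)
sqrt(f(-489) + 465864/H) = sqrt(-489 + 465864/(-172084)) = sqrt(-489 + 465864*(-1/172084)) = sqrt(-489 - 116466/43021) = sqrt(-21153735/43021) = 3*I*sqrt(101117203715)/43021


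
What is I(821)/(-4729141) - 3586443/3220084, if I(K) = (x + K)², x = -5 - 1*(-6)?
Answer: -2733793410417/2175461609692 ≈ -1.2566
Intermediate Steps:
x = 1 (x = -5 + 6 = 1)
I(K) = (1 + K)²
I(821)/(-4729141) - 3586443/3220084 = (1 + 821)²/(-4729141) - 3586443/3220084 = 822²*(-1/4729141) - 3586443*1/3220084 = 675684*(-1/4729141) - 512349/460012 = -675684/4729141 - 512349/460012 = -2733793410417/2175461609692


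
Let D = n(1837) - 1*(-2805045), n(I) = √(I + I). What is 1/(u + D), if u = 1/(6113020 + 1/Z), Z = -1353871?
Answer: 96067401104672044638834627138597/269473383005843070585495055359874499981 - 68496156820775739539175561*√3674/538946766011686141170990110719748999962 ≈ 3.5649e-7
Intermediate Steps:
n(I) = √2*√I (n(I) = √(2*I) = √2*√I)
u = 1353871/8276240500419 (u = 1/(6113020 + 1/(-1353871)) = 1/(6113020 - 1/1353871) = 1/(8276240500419/1353871) = 1353871/8276240500419 ≈ 1.6359e-7)
D = 2805045 + √3674 (D = √2*√1837 - 1*(-2805045) = √3674 + 2805045 = 2805045 + √3674 ≈ 2.8051e+6)
1/(u + D) = 1/(1353871/8276240500419 + (2805045 + √3674)) = 1/(23215227034499167726/8276240500419 + √3674)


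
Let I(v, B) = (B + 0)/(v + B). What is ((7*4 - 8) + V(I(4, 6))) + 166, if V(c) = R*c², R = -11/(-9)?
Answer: 4661/25 ≈ 186.44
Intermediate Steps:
I(v, B) = B/(B + v)
R = 11/9 (R = -11*(-⅑) = 11/9 ≈ 1.2222)
V(c) = 11*c²/9
((7*4 - 8) + V(I(4, 6))) + 166 = ((7*4 - 8) + 11*(6/(6 + 4))²/9) + 166 = ((28 - 8) + 11*(6/10)²/9) + 166 = (20 + 11*(6*(⅒))²/9) + 166 = (20 + 11*(⅗)²/9) + 166 = (20 + (11/9)*(9/25)) + 166 = (20 + 11/25) + 166 = 511/25 + 166 = 4661/25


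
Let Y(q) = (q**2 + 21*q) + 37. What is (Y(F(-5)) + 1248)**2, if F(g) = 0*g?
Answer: 1651225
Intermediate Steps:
F(g) = 0
Y(q) = 37 + q**2 + 21*q
(Y(F(-5)) + 1248)**2 = ((37 + 0**2 + 21*0) + 1248)**2 = ((37 + 0 + 0) + 1248)**2 = (37 + 1248)**2 = 1285**2 = 1651225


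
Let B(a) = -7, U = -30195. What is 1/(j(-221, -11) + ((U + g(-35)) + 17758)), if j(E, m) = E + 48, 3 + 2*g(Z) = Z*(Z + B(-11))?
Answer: -2/23753 ≈ -8.4200e-5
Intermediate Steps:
g(Z) = -3/2 + Z*(-7 + Z)/2 (g(Z) = -3/2 + (Z*(Z - 7))/2 = -3/2 + (Z*(-7 + Z))/2 = -3/2 + Z*(-7 + Z)/2)
j(E, m) = 48 + E
1/(j(-221, -11) + ((U + g(-35)) + 17758)) = 1/((48 - 221) + ((-30195 + (-3/2 + (½)*(-35)² - 7/2*(-35))) + 17758)) = 1/(-173 + ((-30195 + (-3/2 + (½)*1225 + 245/2)) + 17758)) = 1/(-173 + ((-30195 + (-3/2 + 1225/2 + 245/2)) + 17758)) = 1/(-173 + ((-30195 + 1467/2) + 17758)) = 1/(-173 + (-58923/2 + 17758)) = 1/(-173 - 23407/2) = 1/(-23753/2) = -2/23753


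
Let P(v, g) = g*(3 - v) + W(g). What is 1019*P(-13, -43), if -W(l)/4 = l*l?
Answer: -8237596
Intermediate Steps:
W(l) = -4*l² (W(l) = -4*l*l = -4*l²)
P(v, g) = -4*g² + g*(3 - v) (P(v, g) = g*(3 - v) - 4*g² = -4*g² + g*(3 - v))
1019*P(-13, -43) = 1019*(-43*(3 - 1*(-13) - 4*(-43))) = 1019*(-43*(3 + 13 + 172)) = 1019*(-43*188) = 1019*(-8084) = -8237596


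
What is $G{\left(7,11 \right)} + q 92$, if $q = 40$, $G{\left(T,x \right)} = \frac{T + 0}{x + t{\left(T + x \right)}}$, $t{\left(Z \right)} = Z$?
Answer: $\frac{106727}{29} \approx 3680.2$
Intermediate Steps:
$G{\left(T,x \right)} = \frac{T}{T + 2 x}$ ($G{\left(T,x \right)} = \frac{T + 0}{x + \left(T + x\right)} = \frac{T}{T + 2 x}$)
$G{\left(7,11 \right)} + q 92 = \frac{7}{7 + 2 \cdot 11} + 40 \cdot 92 = \frac{7}{7 + 22} + 3680 = \frac{7}{29} + 3680 = \frac{106727}{29}$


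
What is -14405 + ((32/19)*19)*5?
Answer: -14245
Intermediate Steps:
-14405 + ((32/19)*19)*5 = -14405 + 32*5 = -14405 + 160 = -14245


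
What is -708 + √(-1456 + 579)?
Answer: -708 + I*√877 ≈ -708.0 + 29.614*I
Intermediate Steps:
-708 + √(-1456 + 579) = -708 + √(-877) = -708 + I*√877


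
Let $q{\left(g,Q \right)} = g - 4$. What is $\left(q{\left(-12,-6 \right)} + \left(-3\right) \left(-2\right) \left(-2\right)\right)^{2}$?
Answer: $784$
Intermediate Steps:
$q{\left(g,Q \right)} = -4 + g$ ($q{\left(g,Q \right)} = g - 4 = -4 + g$)
$\left(q{\left(-12,-6 \right)} + \left(-3\right) \left(-2\right) \left(-2\right)\right)^{2} = \left(\left(-4 - 12\right) + \left(-3\right) \left(-2\right) \left(-2\right)\right)^{2} = \left(-16 + 6 \left(-2\right)\right)^{2} = \left(-16 - 12\right)^{2} = \left(-28\right)^{2} = 784$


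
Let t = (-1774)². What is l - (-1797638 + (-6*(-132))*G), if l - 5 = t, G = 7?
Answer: 4939175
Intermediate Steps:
t = 3147076
l = 3147081 (l = 5 + 3147076 = 3147081)
l - (-1797638 + (-6*(-132))*G) = 3147081 - (-1797638 - 6*(-132)*7) = 3147081 - (-1797638 + 792*7) = 3147081 - (-1797638 + 5544) = 3147081 - 1*(-1792094) = 3147081 + 1792094 = 4939175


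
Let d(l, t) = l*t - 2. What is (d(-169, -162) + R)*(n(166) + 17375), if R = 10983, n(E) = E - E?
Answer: 666487625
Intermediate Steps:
n(E) = 0
d(l, t) = -2 + l*t
(d(-169, -162) + R)*(n(166) + 17375) = ((-2 - 169*(-162)) + 10983)*(0 + 17375) = ((-2 + 27378) + 10983)*17375 = (27376 + 10983)*17375 = 38359*17375 = 666487625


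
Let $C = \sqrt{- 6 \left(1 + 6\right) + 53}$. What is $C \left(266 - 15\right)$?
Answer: $251 \sqrt{11} \approx 832.47$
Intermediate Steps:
$C = \sqrt{11}$ ($C = \sqrt{\left(-6\right) 7 + 53} = \sqrt{-42 + 53} = \sqrt{11} \approx 3.3166$)
$C \left(266 - 15\right) = \sqrt{11} \left(266 - 15\right) = \sqrt{11} \cdot 251 = 251 \sqrt{11}$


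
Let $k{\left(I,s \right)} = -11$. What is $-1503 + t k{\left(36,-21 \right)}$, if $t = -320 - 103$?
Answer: $3150$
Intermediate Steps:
$t = -423$
$-1503 + t k{\left(36,-21 \right)} = -1503 - -4653 = -1503 + 4653 = 3150$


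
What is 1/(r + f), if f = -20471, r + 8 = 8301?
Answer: -1/12178 ≈ -8.2115e-5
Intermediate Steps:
r = 8293 (r = -8 + 8301 = 8293)
1/(r + f) = 1/(8293 - 20471) = 1/(-12178) = -1/12178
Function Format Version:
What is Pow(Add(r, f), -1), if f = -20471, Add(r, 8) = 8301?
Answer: Rational(-1, 12178) ≈ -8.2115e-5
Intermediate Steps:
r = 8293 (r = Add(-8, 8301) = 8293)
Pow(Add(r, f), -1) = Pow(Add(8293, -20471), -1) = Pow(-12178, -1) = Rational(-1, 12178)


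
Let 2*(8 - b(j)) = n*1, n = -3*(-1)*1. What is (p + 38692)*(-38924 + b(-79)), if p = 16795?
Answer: -4318830645/2 ≈ -2.1594e+9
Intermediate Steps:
n = 3 (n = 3*1 = 3)
b(j) = 13/2 (b(j) = 8 - 3/2 = 13/2)
(p + 38692)*(-38924 + b(-79)) = (16795 + 38692)*(-38924 + 13/2) = 55487*(-77835/2) = -4318830645/2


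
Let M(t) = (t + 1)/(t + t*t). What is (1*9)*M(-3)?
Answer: -3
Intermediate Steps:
M(t) = (1 + t)/(t + t²)
(1*9)*M(-3) = (1*9)/(-3) = 9*(-⅓) = -3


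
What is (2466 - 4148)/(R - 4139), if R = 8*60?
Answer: 1682/3659 ≈ 0.45969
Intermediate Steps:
R = 480
(2466 - 4148)/(R - 4139) = (2466 - 4148)/(480 - 4139) = -1682/(-3659) = -1682*(-1/3659) = 1682/3659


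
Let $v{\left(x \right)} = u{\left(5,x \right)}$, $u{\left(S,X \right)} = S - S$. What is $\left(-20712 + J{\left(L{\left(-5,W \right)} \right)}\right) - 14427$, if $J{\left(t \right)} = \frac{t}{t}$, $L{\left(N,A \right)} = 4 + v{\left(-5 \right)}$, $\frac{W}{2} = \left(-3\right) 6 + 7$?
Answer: $-35138$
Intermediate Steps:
$u{\left(S,X \right)} = 0$
$W = -22$ ($W = 2 \left(\left(-3\right) 6 + 7\right) = 2 \left(-18 + 7\right) = 2 \left(-11\right) = -22$)
$v{\left(x \right)} = 0$
$L{\left(N,A \right)} = 4$ ($L{\left(N,A \right)} = 4 + 0 = 4$)
$J{\left(t \right)} = 1$
$\left(-20712 + J{\left(L{\left(-5,W \right)} \right)}\right) - 14427 = \left(-20712 + 1\right) - 14427 = -20711 - 14427 = -35138$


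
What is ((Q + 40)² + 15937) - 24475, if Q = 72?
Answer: 4006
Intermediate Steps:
((Q + 40)² + 15937) - 24475 = ((72 + 40)² + 15937) - 24475 = (112² + 15937) - 24475 = (12544 + 15937) - 24475 = 28481 - 24475 = 4006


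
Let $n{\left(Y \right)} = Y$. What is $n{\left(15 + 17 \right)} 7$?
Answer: $224$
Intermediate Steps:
$n{\left(15 + 17 \right)} 7 = \left(15 + 17\right) 7 = 32 \cdot 7 = 224$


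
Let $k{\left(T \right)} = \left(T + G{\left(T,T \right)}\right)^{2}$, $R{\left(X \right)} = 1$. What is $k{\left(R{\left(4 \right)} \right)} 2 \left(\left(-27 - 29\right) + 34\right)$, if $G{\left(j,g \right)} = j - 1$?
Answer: $-44$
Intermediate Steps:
$G{\left(j,g \right)} = -1 + j$
$k{\left(T \right)} = \left(-1 + 2 T\right)^{2}$ ($k{\left(T \right)} = \left(T + \left(-1 + T\right)\right)^{2} = \left(-1 + 2 T\right)^{2}$)
$k{\left(R{\left(4 \right)} \right)} 2 \left(\left(-27 - 29\right) + 34\right) = \left(-1 + 2 \cdot 1\right)^{2} \cdot 2 \left(\left(-27 - 29\right) + 34\right) = \left(-1 + 2\right)^{2} \cdot 2 \left(-56 + 34\right) = 1^{2} \cdot 2 \left(-22\right) = 1 \cdot 2 \left(-22\right) = 2 \left(-22\right) = -44$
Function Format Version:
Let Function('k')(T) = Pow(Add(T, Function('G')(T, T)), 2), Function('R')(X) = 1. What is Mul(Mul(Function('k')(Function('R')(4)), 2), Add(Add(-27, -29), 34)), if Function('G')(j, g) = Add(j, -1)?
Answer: -44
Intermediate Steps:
Function('G')(j, g) = Add(-1, j)
Function('k')(T) = Pow(Add(-1, Mul(2, T)), 2) (Function('k')(T) = Pow(Add(T, Add(-1, T)), 2) = Pow(Add(-1, Mul(2, T)), 2))
Mul(Mul(Function('k')(Function('R')(4)), 2), Add(Add(-27, -29), 34)) = Mul(Mul(Pow(Add(-1, Mul(2, 1)), 2), 2), Add(Add(-27, -29), 34)) = Mul(Mul(Pow(Add(-1, 2), 2), 2), Add(-56, 34)) = Mul(Mul(Pow(1, 2), 2), -22) = Mul(Mul(1, 2), -22) = Mul(2, -22) = -44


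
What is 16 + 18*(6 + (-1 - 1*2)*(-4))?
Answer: 340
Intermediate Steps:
16 + 18*(6 + (-1 - 1*2)*(-4)) = 16 + 18*(6 + (-1 - 2)*(-4)) = 16 + 18*(6 - 3*(-4)) = 16 + 18*(6 + 12) = 16 + 18*18 = 16 + 324 = 340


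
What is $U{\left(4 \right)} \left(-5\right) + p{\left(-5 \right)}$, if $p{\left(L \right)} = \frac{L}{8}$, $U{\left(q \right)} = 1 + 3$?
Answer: $- \frac{165}{8} \approx -20.625$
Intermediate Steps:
$U{\left(q \right)} = 4$
$p{\left(L \right)} = \frac{L}{8}$ ($p{\left(L \right)} = L \frac{1}{8} = \frac{L}{8}$)
$U{\left(4 \right)} \left(-5\right) + p{\left(-5 \right)} = 4 \left(-5\right) + \frac{1}{8} \left(-5\right) = -20 - \frac{5}{8} = - \frac{165}{8}$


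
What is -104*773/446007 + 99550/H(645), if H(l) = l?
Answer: 2956542934/19178301 ≈ 154.16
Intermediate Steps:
-104*773/446007 + 99550/H(645) = -104*773/446007 + 99550/645 = -80392*1/446007 + 99550*(1/645) = -80392/446007 + 19910/129 = 2956542934/19178301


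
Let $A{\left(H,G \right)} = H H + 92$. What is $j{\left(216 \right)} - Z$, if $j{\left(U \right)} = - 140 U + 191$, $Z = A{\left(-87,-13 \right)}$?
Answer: $-37710$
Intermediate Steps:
$A{\left(H,G \right)} = 92 + H^{2}$ ($A{\left(H,G \right)} = H^{2} + 92 = 92 + H^{2}$)
$Z = 7661$ ($Z = 92 + \left(-87\right)^{2} = 92 + 7569 = 7661$)
$j{\left(U \right)} = 191 - 140 U$
$j{\left(216 \right)} - Z = \left(191 - 30240\right) - 7661 = -30049 - 7661 = -37710$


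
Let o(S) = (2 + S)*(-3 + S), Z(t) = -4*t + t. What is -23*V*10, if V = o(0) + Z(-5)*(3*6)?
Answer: -60720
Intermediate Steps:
Z(t) = -3*t
o(S) = (-3 + S)*(2 + S)
V = 264 (V = (-6 + 0**2 - 1*0) + (-3*(-5))*(3*6) = (-6 + 0 + 0) + 15*18 = -6 + 270 = 264)
-23*V*10 = -23*264*10 = -6072*10 = -60720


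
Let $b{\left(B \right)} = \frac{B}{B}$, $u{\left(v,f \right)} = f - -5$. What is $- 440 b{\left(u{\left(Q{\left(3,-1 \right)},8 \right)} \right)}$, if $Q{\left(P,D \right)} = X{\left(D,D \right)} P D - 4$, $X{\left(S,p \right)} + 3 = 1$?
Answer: $-440$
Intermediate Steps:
$X{\left(S,p \right)} = -2$ ($X{\left(S,p \right)} = -3 + 1 = -2$)
$Q{\left(P,D \right)} = -4 - 2 D P$ ($Q{\left(P,D \right)} = - 2 P D - 4 = - 2 D P - 4 = -4 - 2 D P$)
$u{\left(v,f \right)} = 5 + f$ ($u{\left(v,f \right)} = f + 5 = 5 + f$)
$b{\left(B \right)} = 1$
$- 440 b{\left(u{\left(Q{\left(3,-1 \right)},8 \right)} \right)} = \left(-440\right) 1 = -440$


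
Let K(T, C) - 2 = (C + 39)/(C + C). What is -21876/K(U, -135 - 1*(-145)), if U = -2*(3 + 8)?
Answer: -437520/89 ≈ -4916.0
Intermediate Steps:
U = -22 (U = -2*11 = -22)
K(T, C) = 2 + (39 + C)/(2*C) (K(T, C) = 2 + (C + 39)/(C + C) = 2 + (39 + C)/((2*C)) = 2 + (39 + C)*(1/(2*C)) = 2 + (39 + C)/(2*C))
-21876/K(U, -135 - 1*(-145)) = -21876*2*(-135 - 1*(-145))/(39 + 5*(-135 - 1*(-145))) = -21876*2*(-135 + 145)/(39 + 5*(-135 + 145)) = -21876*20/(39 + 5*10) = -21876*20/(39 + 50) = -21876/((½)*(⅒)*89) = -21876/89/20 = -21876*20/89 = -437520/89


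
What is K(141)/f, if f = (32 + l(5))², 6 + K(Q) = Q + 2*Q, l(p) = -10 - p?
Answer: 417/289 ≈ 1.4429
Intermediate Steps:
K(Q) = -6 + 3*Q (K(Q) = -6 + (Q + 2*Q) = -6 + 3*Q)
f = 289 (f = (32 + (-10 - 1*5))² = (32 + (-10 - 5))² = (32 - 15)² = 17² = 289)
K(141)/f = (-6 + 3*141)/289 = (-6 + 423)*(1/289) = 417*(1/289) = 417/289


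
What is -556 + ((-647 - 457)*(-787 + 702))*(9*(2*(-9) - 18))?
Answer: -30404716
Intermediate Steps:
-556 + ((-647 - 457)*(-787 + 702))*(9*(2*(-9) - 18)) = -556 + (-1104*(-85))*(9*(-18 - 18)) = -556 + 93840*(9*(-36)) = -556 + 93840*(-324) = -556 - 30404160 = -30404716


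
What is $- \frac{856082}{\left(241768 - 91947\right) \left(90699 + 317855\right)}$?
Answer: $- \frac{428041}{30604984417} \approx -1.3986 \cdot 10^{-5}$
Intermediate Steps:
$- \frac{856082}{\left(241768 - 91947\right) \left(90699 + 317855\right)} = - \frac{856082}{\left(241768 - 91947\right) 408554} = - \frac{856082}{149821 \cdot 408554} = - \frac{856082}{61209968834} = \left(-856082\right) \frac{1}{61209968834} = - \frac{428041}{30604984417}$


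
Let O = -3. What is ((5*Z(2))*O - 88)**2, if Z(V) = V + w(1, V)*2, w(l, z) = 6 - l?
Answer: 71824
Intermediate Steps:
Z(V) = 10 + V (Z(V) = V + (6 - 1*1)*2 = V + (6 - 1)*2 = V + 5*2 = V + 10 = 10 + V)
((5*Z(2))*O - 88)**2 = ((5*(10 + 2))*(-3) - 88)**2 = ((5*12)*(-3) - 88)**2 = (60*(-3) - 88)**2 = (-180 - 88)**2 = (-268)**2 = 71824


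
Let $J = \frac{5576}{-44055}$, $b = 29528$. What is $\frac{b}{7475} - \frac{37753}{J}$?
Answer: $\frac{12432647550253}{41680600} \approx 2.9828 \cdot 10^{5}$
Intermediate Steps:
$J = - \frac{5576}{44055}$ ($J = 5576 \left(- \frac{1}{44055}\right) = - \frac{5576}{44055} \approx -0.12657$)
$\frac{b}{7475} - \frac{37753}{J} = \frac{29528}{7475} - \frac{37753}{- \frac{5576}{44055}} = 29528 \cdot \frac{1}{7475} - - \frac{1663208415}{5576} = \frac{29528}{7475} + \frac{1663208415}{5576} = \frac{12432647550253}{41680600}$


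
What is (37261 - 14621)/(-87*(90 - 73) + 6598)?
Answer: 22640/5119 ≈ 4.4227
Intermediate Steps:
(37261 - 14621)/(-87*(90 - 73) + 6598) = 22640/(-87*17 + 6598) = 22640/(-1479 + 6598) = 22640/5119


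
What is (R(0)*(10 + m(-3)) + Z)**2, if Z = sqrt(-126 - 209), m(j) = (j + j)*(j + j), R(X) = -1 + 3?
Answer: (92 + I*sqrt(335))**2 ≈ 8129.0 + 3367.8*I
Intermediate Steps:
R(X) = 2
m(j) = 4*j**2 (m(j) = (2*j)*(2*j) = 4*j**2)
Z = I*sqrt(335) (Z = sqrt(-335) = I*sqrt(335) ≈ 18.303*I)
(R(0)*(10 + m(-3)) + Z)**2 = (2*(10 + 4*(-3)**2) + I*sqrt(335))**2 = (2*(10 + 4*9) + I*sqrt(335))**2 = (2*(10 + 36) + I*sqrt(335))**2 = (2*46 + I*sqrt(335))**2 = (92 + I*sqrt(335))**2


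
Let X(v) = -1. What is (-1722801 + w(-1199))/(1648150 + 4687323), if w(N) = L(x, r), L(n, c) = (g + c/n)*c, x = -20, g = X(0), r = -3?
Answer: -34455969/126709460 ≈ -0.27193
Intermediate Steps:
g = -1
L(n, c) = c*(-1 + c/n) (L(n, c) = (-1 + c/n)*c = c*(-1 + c/n))
w(N) = 51/20 (w(N) = -3*(-3 - 1*(-20))/(-20) = -3*(-1/20)*(-3 + 20) = -3*(-1/20)*17 = 51/20)
(-1722801 + w(-1199))/(1648150 + 4687323) = (-1722801 + 51/20)/(1648150 + 4687323) = -34455969/20/6335473 = -34455969/20*1/6335473 = -34455969/126709460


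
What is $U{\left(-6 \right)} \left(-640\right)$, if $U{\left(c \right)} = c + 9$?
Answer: $-1920$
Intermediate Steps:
$U{\left(c \right)} = 9 + c$
$U{\left(-6 \right)} \left(-640\right) = \left(9 - 6\right) \left(-640\right) = 3 \left(-640\right) = -1920$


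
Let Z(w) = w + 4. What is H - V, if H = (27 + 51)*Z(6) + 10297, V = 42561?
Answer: -31484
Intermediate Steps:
Z(w) = 4 + w
H = 11077 (H = (27 + 51)*(4 + 6) + 10297 = 78*10 + 10297 = 780 + 10297 = 11077)
H - V = 11077 - 1*42561 = 11077 - 42561 = -31484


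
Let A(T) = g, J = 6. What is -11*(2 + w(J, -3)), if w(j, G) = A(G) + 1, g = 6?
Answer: -99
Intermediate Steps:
A(T) = 6
w(j, G) = 7 (w(j, G) = 6 + 1 = 7)
-11*(2 + w(J, -3)) = -11*(2 + 7) = -11*9 = -99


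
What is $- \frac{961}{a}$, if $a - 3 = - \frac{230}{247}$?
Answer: $- \frac{237367}{511} \approx -464.51$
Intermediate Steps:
$a = \frac{511}{247}$ ($a = 3 - \frac{230}{247} = \frac{511}{247} \approx 2.0688$)
$- \frac{961}{a} = - \frac{961}{\frac{511}{247}} = \left(-961\right) \frac{247}{511} = - \frac{237367}{511}$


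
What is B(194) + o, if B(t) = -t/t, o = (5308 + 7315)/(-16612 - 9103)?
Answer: -38338/25715 ≈ -1.4909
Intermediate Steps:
o = -12623/25715 (o = 12623/(-25715) = 12623*(-1/25715) = -12623/25715 ≈ -0.49088)
B(t) = -1 (B(t) = -1*1 = -1)
B(194) + o = -1 - 12623/25715 = -38338/25715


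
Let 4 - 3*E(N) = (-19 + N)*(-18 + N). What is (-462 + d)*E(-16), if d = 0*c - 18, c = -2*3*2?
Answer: 189760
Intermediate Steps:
c = -12 (c = -6*2 = -12)
E(N) = 4/3 - (-19 + N)*(-18 + N)/3
d = -18 (d = 0*(-12) - 18 = 0 - 18 = -18)
(-462 + d)*E(-16) = (-462 - 18)*(-338/3 - 1/3*(-16)**2 + (37/3)*(-16)) = -480*(-338/3 - 1/3*256 - 592/3) = -480*(-338/3 - 256/3 - 592/3) = -480*(-1186/3) = 189760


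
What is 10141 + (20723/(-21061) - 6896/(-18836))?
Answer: 1005685065666/99176249 ≈ 10140.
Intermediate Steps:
10141 + (20723/(-21061) - 6896/(-18836)) = 10141 + (20723*(-1/21061) - 6896*(-1/18836)) = 10141 + (-20723/21061 + 1724/4709) = 10141 - 61275443/99176249 = 1005685065666/99176249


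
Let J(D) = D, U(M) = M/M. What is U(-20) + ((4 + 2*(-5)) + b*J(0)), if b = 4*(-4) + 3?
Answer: -5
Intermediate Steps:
U(M) = 1
b = -13 (b = -16 + 3 = -13)
U(-20) + ((4 + 2*(-5)) + b*J(0)) = 1 + ((4 + 2*(-5)) - 13*0) = 1 + ((4 - 10) + 0) = 1 + (-6 + 0) = 1 - 6 = -5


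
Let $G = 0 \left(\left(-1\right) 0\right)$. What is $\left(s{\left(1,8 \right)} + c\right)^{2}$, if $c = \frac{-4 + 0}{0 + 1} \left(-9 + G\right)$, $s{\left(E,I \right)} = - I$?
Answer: $784$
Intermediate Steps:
$G = 0$ ($G = 0 \cdot 0 = 0$)
$c = 36$ ($c = \frac{-4 + 0}{0 + 1} \left(-9 + 0\right) = - \frac{4}{1} \left(-9\right) = \left(-4\right) 1 \left(-9\right) = \left(-4\right) \left(-9\right) = 36$)
$\left(s{\left(1,8 \right)} + c\right)^{2} = \left(\left(-1\right) 8 + 36\right)^{2} = \left(-8 + 36\right)^{2} = 28^{2} = 784$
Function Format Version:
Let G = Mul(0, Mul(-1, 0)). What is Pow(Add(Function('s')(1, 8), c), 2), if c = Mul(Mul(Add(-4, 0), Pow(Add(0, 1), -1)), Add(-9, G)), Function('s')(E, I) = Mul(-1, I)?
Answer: 784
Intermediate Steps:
G = 0 (G = Mul(0, 0) = 0)
c = 36 (c = Mul(Mul(Add(-4, 0), Pow(Add(0, 1), -1)), Add(-9, 0)) = Mul(Mul(-4, Pow(1, -1)), -9) = Mul(Mul(-4, 1), -9) = Mul(-4, -9) = 36)
Pow(Add(Function('s')(1, 8), c), 2) = Pow(Add(Mul(-1, 8), 36), 2) = Pow(Add(-8, 36), 2) = Pow(28, 2) = 784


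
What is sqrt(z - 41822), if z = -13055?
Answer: I*sqrt(54877) ≈ 234.26*I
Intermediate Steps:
sqrt(z - 41822) = sqrt(-13055 - 41822) = sqrt(-54877) = I*sqrt(54877)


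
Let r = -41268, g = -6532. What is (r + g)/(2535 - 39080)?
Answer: 9560/7309 ≈ 1.3080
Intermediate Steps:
(r + g)/(2535 - 39080) = (-41268 - 6532)/(2535 - 39080) = -47800/(-36545) = -47800*(-1/36545) = 9560/7309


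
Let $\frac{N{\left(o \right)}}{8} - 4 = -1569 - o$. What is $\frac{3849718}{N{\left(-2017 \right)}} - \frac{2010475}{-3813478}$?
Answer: $\frac{3672021194201}{3447384112} \approx 1065.2$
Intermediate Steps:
$N{\left(o \right)} = -12520 - 8 o$ ($N{\left(o \right)} = 32 + 8 \left(-1569 - o\right) = 32 - \left(12552 + 8 o\right) = -12520 - 8 o$)
$\frac{3849718}{N{\left(-2017 \right)}} - \frac{2010475}{-3813478} = \frac{3849718}{-12520 - -16136} - \frac{2010475}{-3813478} = \frac{3849718}{-12520 + 16136} - - \frac{2010475}{3813478} = \frac{3849718}{3616} + \frac{2010475}{3813478} = 3849718 \cdot \frac{1}{3616} + \frac{2010475}{3813478} = \frac{1924859}{1808} + \frac{2010475}{3813478} = \frac{3672021194201}{3447384112}$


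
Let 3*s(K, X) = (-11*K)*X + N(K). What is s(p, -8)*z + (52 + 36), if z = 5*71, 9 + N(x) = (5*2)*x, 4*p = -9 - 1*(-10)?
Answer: 11533/6 ≈ 1922.2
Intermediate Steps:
p = 1/4 (p = (-9 - 1*(-10))/4 = (-9 + 10)/4 = (1/4)*1 = 1/4 ≈ 0.25000)
N(x) = -9 + 10*x (N(x) = -9 + (5*2)*x = -9 + 10*x)
s(K, X) = -3 + 10*K/3 - 11*K*X/3 (s(K, X) = ((-11*K)*X + (-9 + 10*K))/3 = (-11*K*X + (-9 + 10*K))/3 = (-9 + 10*K - 11*K*X)/3 = -3 + 10*K/3 - 11*K*X/3)
z = 355
s(p, -8)*z + (52 + 36) = (-3 + (10/3)*(1/4) - 11/3*1/4*(-8))*355 + (52 + 36) = (-3 + 5/6 + 22/3)*355 + 88 = (31/6)*355 + 88 = 11005/6 + 88 = 11533/6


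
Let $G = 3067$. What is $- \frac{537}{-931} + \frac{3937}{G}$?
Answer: $\frac{5312326}{2855377} \approx 1.8605$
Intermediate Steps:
$- \frac{537}{-931} + \frac{3937}{G} = - \frac{537}{-931} + \frac{3937}{3067} = \left(-537\right) \left(- \frac{1}{931}\right) + 3937 \cdot \frac{1}{3067} = \frac{537}{931} + \frac{3937}{3067} = \frac{5312326}{2855377}$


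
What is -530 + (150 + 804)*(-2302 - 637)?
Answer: -2804336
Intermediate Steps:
-530 + (150 + 804)*(-2302 - 637) = -530 + 954*(-2939) = -530 - 2803806 = -2804336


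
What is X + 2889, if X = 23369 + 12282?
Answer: 38540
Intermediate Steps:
X = 35651
X + 2889 = 35651 + 2889 = 38540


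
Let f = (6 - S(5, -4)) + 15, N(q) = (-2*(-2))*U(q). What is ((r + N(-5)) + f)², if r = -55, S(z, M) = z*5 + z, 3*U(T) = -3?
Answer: 4624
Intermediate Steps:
U(T) = -1 (U(T) = (⅓)*(-3) = -1)
S(z, M) = 6*z (S(z, M) = 5*z + z = 6*z)
N(q) = -4 (N(q) = -2*(-2)*(-1) = 4*(-1) = -4)
f = -9 (f = (6 - 6*5) + 15 = (6 - 1*30) + 15 = (6 - 30) + 15 = -24 + 15 = -9)
((r + N(-5)) + f)² = ((-55 - 4) - 9)² = (-59 - 9)² = (-68)² = 4624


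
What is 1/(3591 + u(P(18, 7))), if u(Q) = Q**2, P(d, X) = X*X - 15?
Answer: 1/4747 ≈ 0.00021066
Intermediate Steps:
P(d, X) = -15 + X**2 (P(d, X) = X**2 - 15 = -15 + X**2)
1/(3591 + u(P(18, 7))) = 1/(3591 + (-15 + 7**2)**2) = 1/(3591 + (-15 + 49)**2) = 1/(3591 + 34**2) = 1/(3591 + 1156) = 1/4747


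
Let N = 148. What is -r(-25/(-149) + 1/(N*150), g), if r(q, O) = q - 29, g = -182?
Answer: 95371051/3307800 ≈ 28.832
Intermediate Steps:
r(q, O) = -29 + q
-r(-25/(-149) + 1/(N*150), g) = -(-29 + (-25/(-149) + 1/(148*150))) = -(-29 + (-25*(-1/149) + (1/148)*(1/150))) = -(-29 + (25/149 + 1/22200)) = -(-29 + 555149/3307800) = -1*(-95371051/3307800) = 95371051/3307800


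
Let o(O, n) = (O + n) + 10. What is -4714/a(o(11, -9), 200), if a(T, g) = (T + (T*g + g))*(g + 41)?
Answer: -2357/314746 ≈ -0.0074886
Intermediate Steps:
o(O, n) = 10 + O + n
a(T, g) = (41 + g)*(T + g + T*g) (a(T, g) = (T + (g + T*g))*(41 + g) = (T + g + T*g)*(41 + g) = (41 + g)*(T + g + T*g))
-4714/a(o(11, -9), 200) = -4714/(200² + 41*(10 + 11 - 9) + 41*200 + (10 + 11 - 9)*200² + 42*(10 + 11 - 9)*200) = -4714/(40000 + 41*12 + 8200 + 12*40000 + 42*12*200) = -4714/(40000 + 492 + 8200 + 480000 + 100800) = -4714/629492 = -4714*1/629492 = -2357/314746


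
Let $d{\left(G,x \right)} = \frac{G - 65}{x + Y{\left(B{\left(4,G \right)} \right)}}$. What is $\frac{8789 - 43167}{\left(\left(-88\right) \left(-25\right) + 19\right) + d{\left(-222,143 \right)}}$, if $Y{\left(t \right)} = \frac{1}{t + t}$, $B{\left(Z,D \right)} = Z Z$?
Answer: $- \frac{157348106}{10147179} \approx -15.507$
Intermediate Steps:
$B{\left(Z,D \right)} = Z^{2}$
$Y{\left(t \right)} = \frac{1}{2 t}$
$d{\left(G,x \right)} = \frac{-65 + G}{\frac{1}{32} + x}$ ($d{\left(G,x \right)} = \frac{G - 65}{x + \frac{1}{2 \cdot 4^{2}}} = \frac{-65 + G}{x + \frac{1}{2 \cdot 16}} = \frac{-65 + G}{x + \frac{1}{2} \cdot \frac{1}{16}} = \frac{-65 + G}{x + \frac{1}{32}} = \frac{-65 + G}{\frac{1}{32} + x}$)
$\frac{8789 - 43167}{\left(\left(-88\right) \left(-25\right) + 19\right) + d{\left(-222,143 \right)}} = \frac{8789 - 43167}{\left(\left(-88\right) \left(-25\right) + 19\right) + \frac{32 \left(-65 - 222\right)}{1 + 32 \cdot 143}} = - \frac{34378}{\left(2200 + 19\right) + 32 \frac{1}{1 + 4576} \left(-287\right)} = - \frac{34378}{2219 + 32 \cdot \frac{1}{4577} \left(-287\right)} = - \frac{34378}{2219 - \frac{9184}{4577}} = - \frac{34378}{\frac{10147179}{4577}} = \left(-34378\right) \frac{4577}{10147179} = - \frac{157348106}{10147179}$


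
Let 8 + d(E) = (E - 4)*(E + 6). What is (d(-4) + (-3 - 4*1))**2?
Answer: 961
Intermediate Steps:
d(E) = -8 + (-4 + E)*(6 + E) (d(E) = -8 + (E - 4)*(E + 6) = -8 + (-4 + E)*(6 + E))
(d(-4) + (-3 - 4*1))**2 = ((-32 + (-4)**2 + 2*(-4)) + (-3 - 4*1))**2 = ((-32 + 16 - 8) + (-3 - 4))**2 = (-24 - 7)**2 = (-31)**2 = 961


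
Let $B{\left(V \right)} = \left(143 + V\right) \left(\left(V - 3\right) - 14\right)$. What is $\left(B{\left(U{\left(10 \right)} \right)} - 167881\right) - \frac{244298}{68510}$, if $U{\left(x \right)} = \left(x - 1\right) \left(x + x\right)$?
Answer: $- \frac{3947394309}{34255} \approx -1.1524 \cdot 10^{5}$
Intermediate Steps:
$U{\left(x \right)} = 2 x \left(-1 + x\right)$ ($U{\left(x \right)} = \left(-1 + x\right) 2 x = 2 x \left(-1 + x\right)$)
$B{\left(V \right)} = \left(-17 + V\right) \left(143 + V\right)$ ($B{\left(V \right)} = \left(143 + V\right) \left(\left(V - 3\right) - 14\right) = \left(143 + V\right) \left(\left(-3 + V\right) - 14\right) = \left(143 + V\right) \left(-17 + V\right) = \left(-17 + V\right) \left(143 + V\right)$)
$\left(B{\left(U{\left(10 \right)} \right)} - 167881\right) - \frac{244298}{68510} = \left(\left(-2431 + \left(2 \cdot 10 \left(-1 + 10\right)\right)^{2} + 126 \cdot 2 \cdot 10 \left(-1 + 10\right)\right) - 167881\right) - \frac{244298}{68510} = \left(\left(-2431 + \left(2 \cdot 10 \cdot 9\right)^{2} + 126 \cdot 2 \cdot 10 \cdot 9\right) - 167881\right) - \frac{122149}{34255} = \left(\left(-2431 + 180^{2} + 126 \cdot 180\right) - 167881\right) - \frac{122149}{34255} = \left(\left(-2431 + 32400 + 22680\right) - 167881\right) - \frac{122149}{34255} = \left(52649 - 167881\right) - \frac{122149}{34255} = -115232 - \frac{122149}{34255} = - \frac{3947394309}{34255}$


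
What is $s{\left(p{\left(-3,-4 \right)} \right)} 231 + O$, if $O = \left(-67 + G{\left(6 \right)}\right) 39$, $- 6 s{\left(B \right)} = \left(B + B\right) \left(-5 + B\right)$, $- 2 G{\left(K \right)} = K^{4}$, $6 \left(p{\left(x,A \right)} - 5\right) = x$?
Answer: $- \frac{110847}{4} \approx -27712.0$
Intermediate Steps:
$p{\left(x,A \right)} = 5 + \frac{x}{6}$
$G{\left(K \right)} = - \frac{K^{4}}{2}$
$s{\left(B \right)} = - \frac{B \left(-5 + B\right)}{3}$ ($s{\left(B \right)} = - \frac{\left(B + B\right) \left(-5 + B\right)}{6} = - \frac{2 B \left(-5 + B\right)}{6} = - \frac{B \left(-5 + B\right)}{3}$)
$O = -27885$ ($O = \left(-67 - \frac{6^{4}}{2}\right) 39 = \left(-67 - 648\right) 39 = \left(-715\right) 39 = -27885$)
$s{\left(p{\left(-3,-4 \right)} \right)} 231 + O = \frac{\left(5 + \frac{1}{6} \left(-3\right)\right) \left(5 - \left(5 + \frac{1}{6} \left(-3\right)\right)\right)}{3} \cdot 231 - 27885 = \frac{\left(5 - \frac{1}{2}\right) \left(5 - \left(5 - \frac{1}{2}\right)\right)}{3} \cdot 231 - 27885 = \frac{1}{3} \cdot \frac{9}{2} \left(5 - \frac{9}{2}\right) 231 - 27885 = \frac{1}{3} \cdot \frac{9}{2} \cdot \frac{1}{2} \cdot 231 - 27885 = \frac{3}{4} \cdot 231 - 27885 = \frac{693}{4} - 27885 = - \frac{110847}{4}$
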